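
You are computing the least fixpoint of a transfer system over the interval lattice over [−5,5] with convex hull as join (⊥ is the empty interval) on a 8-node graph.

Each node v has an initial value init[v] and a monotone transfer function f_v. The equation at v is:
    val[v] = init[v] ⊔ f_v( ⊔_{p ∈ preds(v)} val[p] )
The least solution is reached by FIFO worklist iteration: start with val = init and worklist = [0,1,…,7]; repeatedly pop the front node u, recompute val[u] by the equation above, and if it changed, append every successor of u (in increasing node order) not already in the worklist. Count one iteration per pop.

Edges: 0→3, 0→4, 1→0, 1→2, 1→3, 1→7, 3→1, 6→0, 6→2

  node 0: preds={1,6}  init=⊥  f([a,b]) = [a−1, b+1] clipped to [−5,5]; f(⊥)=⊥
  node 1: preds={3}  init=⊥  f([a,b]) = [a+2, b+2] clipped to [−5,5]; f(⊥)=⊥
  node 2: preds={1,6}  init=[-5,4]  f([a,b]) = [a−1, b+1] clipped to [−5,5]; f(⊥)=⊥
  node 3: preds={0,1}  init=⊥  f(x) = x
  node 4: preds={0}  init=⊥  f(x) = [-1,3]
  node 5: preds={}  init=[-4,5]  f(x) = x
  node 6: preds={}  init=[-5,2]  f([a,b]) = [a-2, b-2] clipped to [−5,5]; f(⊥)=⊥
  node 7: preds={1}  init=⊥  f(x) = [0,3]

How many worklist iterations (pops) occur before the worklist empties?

15

Iteration log — 15 steps:
  step 1. node 0  ⊔preds=[-5,2]  new=[-5,3]  old=⊥  +wl: 
  step 2. node 1  ⊔preds=⊥  new=⊥  stable
  step 3. node 2  ⊔preds=[-5,2]  new=[-5,4]  stable
  step 4. node 3  ⊔preds=[-5,3]  new=[-5,3]  old=⊥  +wl: 1
  step 5. node 4  ⊔preds=[-5,3]  new=[-1,3]  old=⊥  +wl: 
  step 6. node 5  ⊔preds=⊥  new=[-4,5]  stable
  step 7. node 6  ⊔preds=⊥  new=[-5,2]  stable
  step 8. node 7  ⊔preds=⊥  new=[0,3]  old=⊥  +wl: 
  step 9. node 1  ⊔preds=[-5,3]  new=[-3,5]  old=⊥  +wl: 0,2,3,7
  step 10. node 0  ⊔preds=[-5,5]  new=[-5,5]  old=[-5,3]  +wl: 4
  step 11. node 2  ⊔preds=[-5,5]  new=[-5,5]  old=[-5,4]  +wl: 
  step 12. node 3  ⊔preds=[-5,5]  new=[-5,5]  old=[-5,3]  +wl: 1
  step 13. node 7  ⊔preds=[-3,5]  new=[0,3]  stable
  step 14. node 4  ⊔preds=[-5,5]  new=[-1,3]  stable
  step 15. node 1  ⊔preds=[-5,5]  new=[-3,5]  stable

Least fixpoint reached:
  node 0: [-5,5]
  node 1: [-3,5]
  node 2: [-5,5]
  node 3: [-5,5]
  node 4: [-1,3]
  node 5: [-4,5]
  node 6: [-5,2]
  node 7: [0,3]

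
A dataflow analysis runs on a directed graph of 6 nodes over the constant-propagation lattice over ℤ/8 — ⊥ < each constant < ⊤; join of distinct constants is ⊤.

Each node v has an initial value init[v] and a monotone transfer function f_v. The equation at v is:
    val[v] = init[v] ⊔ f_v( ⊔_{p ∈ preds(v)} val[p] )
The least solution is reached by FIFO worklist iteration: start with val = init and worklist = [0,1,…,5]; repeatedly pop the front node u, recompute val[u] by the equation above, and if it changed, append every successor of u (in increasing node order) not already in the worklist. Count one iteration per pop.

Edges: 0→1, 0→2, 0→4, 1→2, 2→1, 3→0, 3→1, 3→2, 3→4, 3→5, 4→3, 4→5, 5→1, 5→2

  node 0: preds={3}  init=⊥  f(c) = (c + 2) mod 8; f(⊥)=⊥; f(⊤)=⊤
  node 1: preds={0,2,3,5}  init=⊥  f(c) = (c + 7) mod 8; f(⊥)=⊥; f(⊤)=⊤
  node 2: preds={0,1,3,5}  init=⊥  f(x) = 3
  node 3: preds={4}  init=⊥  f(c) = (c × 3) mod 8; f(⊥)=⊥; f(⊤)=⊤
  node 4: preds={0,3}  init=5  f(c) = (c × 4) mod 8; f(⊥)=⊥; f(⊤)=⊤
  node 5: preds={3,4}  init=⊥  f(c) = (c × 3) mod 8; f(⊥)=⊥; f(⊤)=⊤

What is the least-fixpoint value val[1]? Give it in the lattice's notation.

⊤

Iteration log — 17 steps:
  step 1. node 0  ⊔preds=⊥  new=⊥  stable
  step 2. node 1  ⊔preds=⊥  new=⊥  stable
  step 3. node 2  ⊔preds=⊥  new=3  old=⊥  +wl: 1
  step 4. node 3  ⊔preds=5  new=7  old=⊥  +wl: 0,2
  step 5. node 4  ⊔preds=7  new=⊤  old=5  +wl: 3
  step 6. node 5  ⊔preds=⊤  new=⊤  old=⊥  +wl: 
  step 7. node 1  ⊔preds=⊤  new=⊤  old=⊥  +wl: 
  step 8. node 0  ⊔preds=7  new=1  old=⊥  +wl: 1,4
  step 9. node 2  ⊔preds=⊤  new=3  stable
  step 10. node 3  ⊔preds=⊤  new=⊤  old=7  +wl: 0,2,5
  step 11. node 1  ⊔preds=⊤  new=⊤  stable
  step 12. node 4  ⊔preds=⊤  new=⊤  stable
  step 13. node 0  ⊔preds=⊤  new=⊤  old=1  +wl: 1,4
  step 14. node 2  ⊔preds=⊤  new=3  stable
  step 15. node 5  ⊔preds=⊤  new=⊤  stable
  step 16. node 1  ⊔preds=⊤  new=⊤  stable
  step 17. node 4  ⊔preds=⊤  new=⊤  stable

Least fixpoint reached:
  node 0: ⊤
  node 1: ⊤
  node 2: 3
  node 3: ⊤
  node 4: ⊤
  node 5: ⊤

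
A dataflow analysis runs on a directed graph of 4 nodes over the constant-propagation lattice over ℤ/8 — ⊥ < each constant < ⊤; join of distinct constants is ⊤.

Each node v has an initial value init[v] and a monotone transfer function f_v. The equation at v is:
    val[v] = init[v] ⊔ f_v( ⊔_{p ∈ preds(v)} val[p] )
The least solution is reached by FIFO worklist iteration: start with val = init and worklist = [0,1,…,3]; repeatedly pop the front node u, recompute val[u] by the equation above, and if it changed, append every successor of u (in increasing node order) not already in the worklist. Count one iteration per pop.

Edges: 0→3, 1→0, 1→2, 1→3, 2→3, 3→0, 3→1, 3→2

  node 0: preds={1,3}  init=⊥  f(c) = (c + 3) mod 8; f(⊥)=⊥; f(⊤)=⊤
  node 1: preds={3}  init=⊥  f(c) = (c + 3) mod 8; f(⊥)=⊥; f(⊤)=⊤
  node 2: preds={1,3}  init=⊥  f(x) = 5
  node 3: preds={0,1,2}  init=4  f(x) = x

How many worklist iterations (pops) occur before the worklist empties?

Iteration log — 9 steps:
  step 1. node 0  ⊔preds=4  new=7  old=⊥  +wl: 
  step 2. node 1  ⊔preds=4  new=7  old=⊥  +wl: 0
  step 3. node 2  ⊔preds=⊤  new=5  old=⊥  +wl: 
  step 4. node 3  ⊔preds=⊤  new=⊤  old=4  +wl: 1,2
  step 5. node 0  ⊔preds=⊤  new=⊤  old=7  +wl: 3
  step 6. node 1  ⊔preds=⊤  new=⊤  old=7  +wl: 0
  step 7. node 2  ⊔preds=⊤  new=5  stable
  step 8. node 3  ⊔preds=⊤  new=⊤  stable
  step 9. node 0  ⊔preds=⊤  new=⊤  stable

Least fixpoint reached:
  node 0: ⊤
  node 1: ⊤
  node 2: 5
  node 3: ⊤

9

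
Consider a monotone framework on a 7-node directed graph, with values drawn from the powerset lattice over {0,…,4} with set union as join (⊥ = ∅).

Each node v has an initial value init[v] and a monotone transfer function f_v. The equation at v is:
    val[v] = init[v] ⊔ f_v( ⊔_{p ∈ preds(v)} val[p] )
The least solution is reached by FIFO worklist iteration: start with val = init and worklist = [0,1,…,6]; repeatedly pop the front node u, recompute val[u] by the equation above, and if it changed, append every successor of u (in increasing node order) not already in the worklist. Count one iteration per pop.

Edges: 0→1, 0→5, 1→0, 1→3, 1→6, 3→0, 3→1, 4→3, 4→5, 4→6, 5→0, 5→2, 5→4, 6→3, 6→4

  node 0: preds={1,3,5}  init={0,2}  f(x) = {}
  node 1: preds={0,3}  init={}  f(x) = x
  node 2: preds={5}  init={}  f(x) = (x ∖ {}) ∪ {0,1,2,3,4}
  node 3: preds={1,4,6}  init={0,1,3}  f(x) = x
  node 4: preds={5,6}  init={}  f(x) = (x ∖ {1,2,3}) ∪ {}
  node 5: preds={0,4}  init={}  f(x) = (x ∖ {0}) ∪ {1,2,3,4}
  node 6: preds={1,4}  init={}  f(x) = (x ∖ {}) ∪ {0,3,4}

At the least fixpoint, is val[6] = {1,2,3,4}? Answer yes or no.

Worklist (19 pops):
  #1 pop 0: in={0,1,3} → {0,2} (no change)
  #2 pop 1: in={0,1,2,3} → {0,1,2,3} (was {}); enqueue [0]
  #3 pop 2: in={} → {0,1,2,3,4} (was {}); enqueue []
  #4 pop 3: in={0,1,2,3} → {0,1,2,3} (was {0,1,3}); enqueue [1]
  #5 pop 4: in={} → {} (no change)
  #6 pop 5: in={0,2} → {1,2,3,4} (was {}); enqueue [2,4]
  #7 pop 6: in={0,1,2,3} → {0,1,2,3,4} (was {}); enqueue [3]
  #8 pop 0: in={0,1,2,3,4} → {0,2} (no change)
  #9 pop 1: in={0,1,2,3} → {0,1,2,3} (no change)
  #10 pop 2: in={1,2,3,4} → {0,1,2,3,4} (no change)
  #11 pop 4: in={0,1,2,3,4} → {0,4} (was {}); enqueue [5,6]
  #12 pop 3: in={0,1,2,3,4} → {0,1,2,3,4} (was {0,1,2,3}); enqueue [0,1]
  #13 pop 5: in={0,2,4} → {1,2,3,4} (no change)
  #14 pop 6: in={0,1,2,3,4} → {0,1,2,3,4} (no change)
  #15 pop 0: in={0,1,2,3,4} → {0,2} (no change)
  #16 pop 1: in={0,1,2,3,4} → {0,1,2,3,4} (was {0,1,2,3}); enqueue [0,3,6]
  #17 pop 0: in={0,1,2,3,4} → {0,2} (no change)
  #18 pop 3: in={0,1,2,3,4} → {0,1,2,3,4} (no change)
  #19 pop 6: in={0,1,2,3,4} → {0,1,2,3,4} (no change)

Fixpoint:
  val[0] = {0,2}
  val[1] = {0,1,2,3,4}
  val[2] = {0,1,2,3,4}
  val[3] = {0,1,2,3,4}
  val[4] = {0,4}
  val[5] = {1,2,3,4}
  val[6] = {0,1,2,3,4}

no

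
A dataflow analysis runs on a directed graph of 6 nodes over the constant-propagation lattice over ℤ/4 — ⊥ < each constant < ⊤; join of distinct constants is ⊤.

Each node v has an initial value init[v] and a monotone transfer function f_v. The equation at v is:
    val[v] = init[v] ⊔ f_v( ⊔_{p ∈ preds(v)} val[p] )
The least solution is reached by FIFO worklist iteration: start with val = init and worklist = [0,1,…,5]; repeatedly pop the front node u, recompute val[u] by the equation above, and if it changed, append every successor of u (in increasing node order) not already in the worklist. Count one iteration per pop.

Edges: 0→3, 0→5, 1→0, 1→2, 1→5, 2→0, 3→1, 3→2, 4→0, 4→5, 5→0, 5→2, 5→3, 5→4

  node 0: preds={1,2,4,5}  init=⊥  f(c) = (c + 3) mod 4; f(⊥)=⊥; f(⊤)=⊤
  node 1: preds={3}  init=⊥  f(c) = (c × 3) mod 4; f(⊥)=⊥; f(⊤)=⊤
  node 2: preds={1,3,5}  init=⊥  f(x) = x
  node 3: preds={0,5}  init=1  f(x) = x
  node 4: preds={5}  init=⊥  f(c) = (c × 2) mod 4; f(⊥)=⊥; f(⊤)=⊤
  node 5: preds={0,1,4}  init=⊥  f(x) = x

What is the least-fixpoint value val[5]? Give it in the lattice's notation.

⊤

Iteration log — 18 steps:
  step 1. node 0  ⊔preds=⊥  new=⊥  stable
  step 2. node 1  ⊔preds=1  new=3  old=⊥  +wl: 0
  step 3. node 2  ⊔preds=⊤  new=⊤  old=⊥  +wl: 
  step 4. node 3  ⊔preds=⊥  new=1  stable
  step 5. node 4  ⊔preds=⊥  new=⊥  stable
  step 6. node 5  ⊔preds=3  new=3  old=⊥  +wl: 2,3,4
  step 7. node 0  ⊔preds=⊤  new=⊤  old=⊥  +wl: 5
  step 8. node 2  ⊔preds=⊤  new=⊤  stable
  step 9. node 3  ⊔preds=⊤  new=⊤  old=1  +wl: 1,2
  step 10. node 4  ⊔preds=3  new=2  old=⊥  +wl: 0
  step 11. node 5  ⊔preds=⊤  new=⊤  old=3  +wl: 3,4
  step 12. node 1  ⊔preds=⊤  new=⊤  old=3  +wl: 5
  step 13. node 2  ⊔preds=⊤  new=⊤  stable
  step 14. node 0  ⊔preds=⊤  new=⊤  stable
  step 15. node 3  ⊔preds=⊤  new=⊤  stable
  step 16. node 4  ⊔preds=⊤  new=⊤  old=2  +wl: 0
  step 17. node 5  ⊔preds=⊤  new=⊤  stable
  step 18. node 0  ⊔preds=⊤  new=⊤  stable

Least fixpoint reached:
  node 0: ⊤
  node 1: ⊤
  node 2: ⊤
  node 3: ⊤
  node 4: ⊤
  node 5: ⊤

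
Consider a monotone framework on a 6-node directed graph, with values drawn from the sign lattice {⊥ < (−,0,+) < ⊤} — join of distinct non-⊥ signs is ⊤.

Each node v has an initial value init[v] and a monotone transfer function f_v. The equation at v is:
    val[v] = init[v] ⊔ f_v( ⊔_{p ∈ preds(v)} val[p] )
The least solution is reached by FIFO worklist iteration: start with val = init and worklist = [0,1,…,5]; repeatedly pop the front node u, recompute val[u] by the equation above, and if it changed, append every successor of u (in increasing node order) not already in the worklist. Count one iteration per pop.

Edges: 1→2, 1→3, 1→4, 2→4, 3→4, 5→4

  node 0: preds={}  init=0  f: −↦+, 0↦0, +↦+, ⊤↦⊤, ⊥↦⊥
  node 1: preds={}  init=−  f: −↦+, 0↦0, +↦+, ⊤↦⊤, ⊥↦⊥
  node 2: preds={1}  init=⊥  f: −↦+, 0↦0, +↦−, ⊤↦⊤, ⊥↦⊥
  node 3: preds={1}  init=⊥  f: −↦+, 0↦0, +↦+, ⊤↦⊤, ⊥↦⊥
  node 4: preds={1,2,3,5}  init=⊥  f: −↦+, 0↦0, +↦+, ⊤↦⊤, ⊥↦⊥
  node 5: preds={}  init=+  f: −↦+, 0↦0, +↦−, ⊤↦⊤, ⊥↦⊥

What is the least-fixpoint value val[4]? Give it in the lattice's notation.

⊤

Trace (6 dequeues):
  [1] u=0 | in ⊥ | out 0 | ==
  [2] u=1 | in ⊥ | out − | ==
  [3] u=2 | in − | out + | prev ⊥ | push {}
  [4] u=3 | in − | out + | prev ⊥ | push {}
  [5] u=4 | in ⊤ | out ⊤ | prev ⊥ | push {}
  [6] u=5 | in ⊥ | out + | ==

Converged values:
  [0] 0
  [1] −
  [2] +
  [3] +
  [4] ⊤
  [5] +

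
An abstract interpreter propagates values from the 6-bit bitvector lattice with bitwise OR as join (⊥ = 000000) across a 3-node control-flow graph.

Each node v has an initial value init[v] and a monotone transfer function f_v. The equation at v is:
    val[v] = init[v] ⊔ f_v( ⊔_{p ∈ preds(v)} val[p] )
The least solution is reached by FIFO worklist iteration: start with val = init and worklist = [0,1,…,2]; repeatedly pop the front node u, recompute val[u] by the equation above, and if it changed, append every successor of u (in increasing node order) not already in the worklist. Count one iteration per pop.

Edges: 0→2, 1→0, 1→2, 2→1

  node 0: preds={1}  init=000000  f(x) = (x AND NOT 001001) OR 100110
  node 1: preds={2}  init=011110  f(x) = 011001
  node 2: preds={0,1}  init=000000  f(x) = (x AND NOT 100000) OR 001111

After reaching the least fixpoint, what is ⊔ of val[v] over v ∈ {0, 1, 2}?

111111

Trace (5 dequeues):
  [1] u=0 | in 011110 | out 110110 | prev 000000 | push {}
  [2] u=1 | in 000000 | out 011111 | prev 011110 | push {0}
  [3] u=2 | in 111111 | out 011111 | prev 000000 | push {1}
  [4] u=0 | in 011111 | out 110110 | ==
  [5] u=1 | in 011111 | out 011111 | ==

Converged values:
  [0] 110110
  [1] 011111
  [2] 011111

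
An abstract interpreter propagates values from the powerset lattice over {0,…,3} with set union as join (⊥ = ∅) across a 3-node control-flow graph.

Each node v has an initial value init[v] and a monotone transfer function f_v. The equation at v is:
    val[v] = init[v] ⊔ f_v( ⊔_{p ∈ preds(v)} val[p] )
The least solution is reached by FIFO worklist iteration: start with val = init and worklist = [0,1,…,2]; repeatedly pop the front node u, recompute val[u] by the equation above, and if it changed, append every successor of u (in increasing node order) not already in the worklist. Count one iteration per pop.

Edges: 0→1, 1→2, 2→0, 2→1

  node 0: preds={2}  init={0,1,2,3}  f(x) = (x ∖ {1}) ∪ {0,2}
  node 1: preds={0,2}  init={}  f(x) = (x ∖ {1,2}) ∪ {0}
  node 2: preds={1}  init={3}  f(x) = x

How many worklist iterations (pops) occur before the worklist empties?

5

Trace (5 dequeues):
  [1] u=0 | in {3} | out {0,1,2,3} | ==
  [2] u=1 | in {0,1,2,3} | out {0,3} | prev {} | push {}
  [3] u=2 | in {0,3} | out {0,3} | prev {3} | push {0,1}
  [4] u=0 | in {0,3} | out {0,1,2,3} | ==
  [5] u=1 | in {0,1,2,3} | out {0,3} | ==

Converged values:
  [0] {0,1,2,3}
  [1] {0,3}
  [2] {0,3}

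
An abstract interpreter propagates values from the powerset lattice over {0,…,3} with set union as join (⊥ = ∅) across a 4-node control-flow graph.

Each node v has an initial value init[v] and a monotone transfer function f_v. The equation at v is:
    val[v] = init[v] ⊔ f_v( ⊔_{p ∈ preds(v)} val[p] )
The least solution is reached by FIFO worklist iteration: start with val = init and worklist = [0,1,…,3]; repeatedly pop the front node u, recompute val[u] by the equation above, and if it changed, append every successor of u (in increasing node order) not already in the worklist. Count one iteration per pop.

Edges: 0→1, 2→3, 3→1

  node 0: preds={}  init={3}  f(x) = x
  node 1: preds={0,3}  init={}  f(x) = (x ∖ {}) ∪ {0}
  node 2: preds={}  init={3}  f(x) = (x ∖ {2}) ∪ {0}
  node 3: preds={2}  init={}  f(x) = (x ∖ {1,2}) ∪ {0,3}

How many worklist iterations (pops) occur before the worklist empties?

5

Trace (5 dequeues):
  [1] u=0 | in {} | out {3} | ==
  [2] u=1 | in {3} | out {0,3} | prev {} | push {}
  [3] u=2 | in {} | out {0,3} | prev {3} | push {}
  [4] u=3 | in {0,3} | out {0,3} | prev {} | push {1}
  [5] u=1 | in {0,3} | out {0,3} | ==

Converged values:
  [0] {3}
  [1] {0,3}
  [2] {0,3}
  [3] {0,3}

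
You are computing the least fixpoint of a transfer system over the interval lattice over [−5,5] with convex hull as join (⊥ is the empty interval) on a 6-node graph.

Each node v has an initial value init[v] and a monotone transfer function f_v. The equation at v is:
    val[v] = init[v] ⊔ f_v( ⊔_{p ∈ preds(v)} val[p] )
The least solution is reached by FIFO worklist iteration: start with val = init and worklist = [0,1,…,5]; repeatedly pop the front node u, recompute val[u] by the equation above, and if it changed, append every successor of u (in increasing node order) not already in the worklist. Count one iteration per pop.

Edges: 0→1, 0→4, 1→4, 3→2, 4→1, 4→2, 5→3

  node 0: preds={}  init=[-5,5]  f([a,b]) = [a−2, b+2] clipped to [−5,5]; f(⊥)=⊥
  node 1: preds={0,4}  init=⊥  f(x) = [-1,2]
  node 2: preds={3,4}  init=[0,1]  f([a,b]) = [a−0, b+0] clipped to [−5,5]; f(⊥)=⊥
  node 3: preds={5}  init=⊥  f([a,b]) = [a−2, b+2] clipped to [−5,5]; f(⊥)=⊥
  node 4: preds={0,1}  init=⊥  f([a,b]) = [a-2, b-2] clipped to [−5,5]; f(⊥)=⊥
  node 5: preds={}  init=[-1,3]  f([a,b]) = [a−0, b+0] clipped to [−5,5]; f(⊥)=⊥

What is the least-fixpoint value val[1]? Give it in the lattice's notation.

[-1,2]

Trace (8 dequeues):
  [1] u=0 | in ⊥ | out [-5,5] | ==
  [2] u=1 | in [-5,5] | out [-1,2] | prev ⊥ | push {}
  [3] u=2 | in ⊥ | out [0,1] | ==
  [4] u=3 | in [-1,3] | out [-3,5] | prev ⊥ | push {2}
  [5] u=4 | in [-5,5] | out [-5,3] | prev ⊥ | push {1}
  [6] u=5 | in ⊥ | out [-1,3] | ==
  [7] u=2 | in [-5,5] | out [-5,5] | prev [0,1] | push {}
  [8] u=1 | in [-5,5] | out [-1,2] | ==

Converged values:
  [0] [-5,5]
  [1] [-1,2]
  [2] [-5,5]
  [3] [-3,5]
  [4] [-5,3]
  [5] [-1,3]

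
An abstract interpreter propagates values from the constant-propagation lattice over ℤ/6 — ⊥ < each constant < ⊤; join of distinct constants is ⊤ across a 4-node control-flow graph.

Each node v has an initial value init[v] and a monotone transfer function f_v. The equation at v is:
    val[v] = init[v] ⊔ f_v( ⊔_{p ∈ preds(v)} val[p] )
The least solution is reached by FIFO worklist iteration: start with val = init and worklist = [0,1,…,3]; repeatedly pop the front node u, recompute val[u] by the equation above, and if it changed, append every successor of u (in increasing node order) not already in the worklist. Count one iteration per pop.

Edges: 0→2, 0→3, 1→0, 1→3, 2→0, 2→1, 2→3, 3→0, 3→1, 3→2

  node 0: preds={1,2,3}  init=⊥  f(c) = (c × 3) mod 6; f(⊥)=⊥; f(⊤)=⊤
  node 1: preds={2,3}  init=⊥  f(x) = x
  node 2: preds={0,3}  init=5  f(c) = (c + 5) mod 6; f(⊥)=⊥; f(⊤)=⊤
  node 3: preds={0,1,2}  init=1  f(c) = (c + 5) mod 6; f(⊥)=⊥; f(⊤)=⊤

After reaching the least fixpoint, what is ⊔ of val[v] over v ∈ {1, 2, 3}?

Worklist (7 pops):
  #1 pop 0: in=⊤ → ⊤ (was ⊥); enqueue []
  #2 pop 1: in=⊤ → ⊤ (was ⊥); enqueue [0]
  #3 pop 2: in=⊤ → ⊤ (was 5); enqueue [1]
  #4 pop 3: in=⊤ → ⊤ (was 1); enqueue [2]
  #5 pop 0: in=⊤ → ⊤ (no change)
  #6 pop 1: in=⊤ → ⊤ (no change)
  #7 pop 2: in=⊤ → ⊤ (no change)

Fixpoint:
  val[0] = ⊤
  val[1] = ⊤
  val[2] = ⊤
  val[3] = ⊤

⊤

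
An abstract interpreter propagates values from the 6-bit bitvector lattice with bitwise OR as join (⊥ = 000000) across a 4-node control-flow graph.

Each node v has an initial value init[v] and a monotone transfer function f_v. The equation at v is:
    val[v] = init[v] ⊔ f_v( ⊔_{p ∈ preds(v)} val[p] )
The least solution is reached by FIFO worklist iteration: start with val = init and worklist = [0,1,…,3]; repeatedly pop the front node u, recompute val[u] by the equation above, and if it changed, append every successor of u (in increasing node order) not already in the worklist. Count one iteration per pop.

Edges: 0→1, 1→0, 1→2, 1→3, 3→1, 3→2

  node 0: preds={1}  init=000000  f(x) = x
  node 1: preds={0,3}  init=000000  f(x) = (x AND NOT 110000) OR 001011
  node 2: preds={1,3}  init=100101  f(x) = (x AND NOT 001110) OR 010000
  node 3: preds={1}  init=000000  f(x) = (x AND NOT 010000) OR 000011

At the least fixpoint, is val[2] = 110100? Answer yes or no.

Worklist (7 pops):
  #1 pop 0: in=000000 → 000000 (no change)
  #2 pop 1: in=000000 → 001011 (was 000000); enqueue [0]
  #3 pop 2: in=001011 → 110101 (was 100101); enqueue []
  #4 pop 3: in=001011 → 001011 (was 000000); enqueue [1,2]
  #5 pop 0: in=001011 → 001011 (was 000000); enqueue []
  #6 pop 1: in=001011 → 001011 (no change)
  #7 pop 2: in=001011 → 110101 (no change)

Fixpoint:
  val[0] = 001011
  val[1] = 001011
  val[2] = 110101
  val[3] = 001011

no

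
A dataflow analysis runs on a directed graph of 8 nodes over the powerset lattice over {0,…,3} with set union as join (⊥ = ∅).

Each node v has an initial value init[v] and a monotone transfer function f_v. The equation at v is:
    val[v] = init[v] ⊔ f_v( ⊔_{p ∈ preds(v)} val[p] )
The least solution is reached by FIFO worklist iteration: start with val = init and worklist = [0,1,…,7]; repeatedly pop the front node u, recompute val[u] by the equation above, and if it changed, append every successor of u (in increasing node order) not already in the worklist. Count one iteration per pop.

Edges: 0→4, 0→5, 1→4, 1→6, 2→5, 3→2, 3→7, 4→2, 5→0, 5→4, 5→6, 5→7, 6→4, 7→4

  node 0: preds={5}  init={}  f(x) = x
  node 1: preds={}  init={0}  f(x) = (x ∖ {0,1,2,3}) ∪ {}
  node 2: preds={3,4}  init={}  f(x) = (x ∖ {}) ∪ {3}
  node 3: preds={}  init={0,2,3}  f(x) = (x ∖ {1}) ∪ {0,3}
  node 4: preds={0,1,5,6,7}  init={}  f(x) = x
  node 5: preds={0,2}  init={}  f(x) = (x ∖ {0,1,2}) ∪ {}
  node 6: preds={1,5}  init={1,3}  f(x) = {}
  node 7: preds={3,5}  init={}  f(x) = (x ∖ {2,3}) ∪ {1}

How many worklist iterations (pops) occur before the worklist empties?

12

Trace (12 dequeues):
  [1] u=0 | in {} | out {} | ==
  [2] u=1 | in {} | out {0} | ==
  [3] u=2 | in {0,2,3} | out {0,2,3} | prev {} | push {}
  [4] u=3 | in {} | out {0,2,3} | ==
  [5] u=4 | in {0,1,3} | out {0,1,3} | prev {} | push {2}
  [6] u=5 | in {0,2,3} | out {3} | prev {} | push {0,4}
  [7] u=6 | in {0,3} | out {1,3} | ==
  [8] u=7 | in {0,2,3} | out {0,1} | prev {} | push {}
  [9] u=2 | in {0,1,2,3} | out {0,1,2,3} | prev {0,2,3} | push {5}
  [10] u=0 | in {3} | out {3} | prev {} | push {}
  [11] u=4 | in {0,1,3} | out {0,1,3} | ==
  [12] u=5 | in {0,1,2,3} | out {3} | ==

Converged values:
  [0] {3}
  [1] {0}
  [2] {0,1,2,3}
  [3] {0,2,3}
  [4] {0,1,3}
  [5] {3}
  [6] {1,3}
  [7] {0,1}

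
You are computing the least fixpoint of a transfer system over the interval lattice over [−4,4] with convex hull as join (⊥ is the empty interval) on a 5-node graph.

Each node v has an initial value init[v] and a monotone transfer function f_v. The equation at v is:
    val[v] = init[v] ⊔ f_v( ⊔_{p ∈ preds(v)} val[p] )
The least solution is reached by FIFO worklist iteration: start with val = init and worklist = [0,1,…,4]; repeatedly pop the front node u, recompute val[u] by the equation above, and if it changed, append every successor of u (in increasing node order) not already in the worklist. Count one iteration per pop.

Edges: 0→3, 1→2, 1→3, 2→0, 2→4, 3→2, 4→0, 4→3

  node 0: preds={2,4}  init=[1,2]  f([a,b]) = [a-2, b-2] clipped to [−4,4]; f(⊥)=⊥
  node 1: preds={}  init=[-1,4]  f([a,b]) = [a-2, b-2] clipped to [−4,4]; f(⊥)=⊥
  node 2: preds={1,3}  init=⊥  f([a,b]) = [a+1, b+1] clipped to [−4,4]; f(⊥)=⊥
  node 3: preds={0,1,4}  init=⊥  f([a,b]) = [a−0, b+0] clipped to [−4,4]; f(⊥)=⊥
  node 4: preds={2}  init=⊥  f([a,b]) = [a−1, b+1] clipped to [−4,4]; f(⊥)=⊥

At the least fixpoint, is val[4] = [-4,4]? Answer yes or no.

Iteration log — 18 steps:
  step 1. node 0  ⊔preds=⊥  new=[1,2]  stable
  step 2. node 1  ⊔preds=⊥  new=[-1,4]  stable
  step 3. node 2  ⊔preds=[-1,4]  new=[0,4]  old=⊥  +wl: 0
  step 4. node 3  ⊔preds=[-1,4]  new=[-1,4]  old=⊥  +wl: 2
  step 5. node 4  ⊔preds=[0,4]  new=[-1,4]  old=⊥  +wl: 3
  step 6. node 0  ⊔preds=[-1,4]  new=[-3,2]  old=[1,2]  +wl: 
  step 7. node 2  ⊔preds=[-1,4]  new=[0,4]  stable
  step 8. node 3  ⊔preds=[-3,4]  new=[-3,4]  old=[-1,4]  +wl: 2
  step 9. node 2  ⊔preds=[-3,4]  new=[-2,4]  old=[0,4]  +wl: 0,4
  step 10. node 0  ⊔preds=[-2,4]  new=[-4,2]  old=[-3,2]  +wl: 3
  step 11. node 4  ⊔preds=[-2,4]  new=[-3,4]  old=[-1,4]  +wl: 0
  step 12. node 3  ⊔preds=[-4,4]  new=[-4,4]  old=[-3,4]  +wl: 2
  step 13. node 0  ⊔preds=[-3,4]  new=[-4,2]  stable
  step 14. node 2  ⊔preds=[-4,4]  new=[-3,4]  old=[-2,4]  +wl: 0,4
  step 15. node 0  ⊔preds=[-3,4]  new=[-4,2]  stable
  step 16. node 4  ⊔preds=[-3,4]  new=[-4,4]  old=[-3,4]  +wl: 0,3
  step 17. node 0  ⊔preds=[-4,4]  new=[-4,2]  stable
  step 18. node 3  ⊔preds=[-4,4]  new=[-4,4]  stable

Least fixpoint reached:
  node 0: [-4,2]
  node 1: [-1,4]
  node 2: [-3,4]
  node 3: [-4,4]
  node 4: [-4,4]

yes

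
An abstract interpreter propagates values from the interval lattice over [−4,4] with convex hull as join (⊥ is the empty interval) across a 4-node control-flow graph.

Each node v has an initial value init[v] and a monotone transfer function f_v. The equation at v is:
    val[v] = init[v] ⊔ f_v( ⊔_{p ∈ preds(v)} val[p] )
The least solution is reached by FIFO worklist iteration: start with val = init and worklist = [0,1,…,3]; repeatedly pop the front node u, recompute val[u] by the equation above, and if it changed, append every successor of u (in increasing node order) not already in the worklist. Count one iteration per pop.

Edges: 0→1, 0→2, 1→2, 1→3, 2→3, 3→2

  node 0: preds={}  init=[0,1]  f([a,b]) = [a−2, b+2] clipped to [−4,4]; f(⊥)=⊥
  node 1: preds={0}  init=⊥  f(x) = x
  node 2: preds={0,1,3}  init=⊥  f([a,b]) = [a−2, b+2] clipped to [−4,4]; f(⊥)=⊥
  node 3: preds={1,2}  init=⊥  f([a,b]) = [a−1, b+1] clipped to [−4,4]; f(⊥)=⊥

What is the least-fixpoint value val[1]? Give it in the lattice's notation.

Worklist (7 pops):
  #1 pop 0: in=⊥ → [0,1] (no change)
  #2 pop 1: in=[0,1] → [0,1] (was ⊥); enqueue []
  #3 pop 2: in=[0,1] → [-2,3] (was ⊥); enqueue []
  #4 pop 3: in=[-2,3] → [-3,4] (was ⊥); enqueue [2]
  #5 pop 2: in=[-3,4] → [-4,4] (was [-2,3]); enqueue [3]
  #6 pop 3: in=[-4,4] → [-4,4] (was [-3,4]); enqueue [2]
  #7 pop 2: in=[-4,4] → [-4,4] (no change)

Fixpoint:
  val[0] = [0,1]
  val[1] = [0,1]
  val[2] = [-4,4]
  val[3] = [-4,4]

[0,1]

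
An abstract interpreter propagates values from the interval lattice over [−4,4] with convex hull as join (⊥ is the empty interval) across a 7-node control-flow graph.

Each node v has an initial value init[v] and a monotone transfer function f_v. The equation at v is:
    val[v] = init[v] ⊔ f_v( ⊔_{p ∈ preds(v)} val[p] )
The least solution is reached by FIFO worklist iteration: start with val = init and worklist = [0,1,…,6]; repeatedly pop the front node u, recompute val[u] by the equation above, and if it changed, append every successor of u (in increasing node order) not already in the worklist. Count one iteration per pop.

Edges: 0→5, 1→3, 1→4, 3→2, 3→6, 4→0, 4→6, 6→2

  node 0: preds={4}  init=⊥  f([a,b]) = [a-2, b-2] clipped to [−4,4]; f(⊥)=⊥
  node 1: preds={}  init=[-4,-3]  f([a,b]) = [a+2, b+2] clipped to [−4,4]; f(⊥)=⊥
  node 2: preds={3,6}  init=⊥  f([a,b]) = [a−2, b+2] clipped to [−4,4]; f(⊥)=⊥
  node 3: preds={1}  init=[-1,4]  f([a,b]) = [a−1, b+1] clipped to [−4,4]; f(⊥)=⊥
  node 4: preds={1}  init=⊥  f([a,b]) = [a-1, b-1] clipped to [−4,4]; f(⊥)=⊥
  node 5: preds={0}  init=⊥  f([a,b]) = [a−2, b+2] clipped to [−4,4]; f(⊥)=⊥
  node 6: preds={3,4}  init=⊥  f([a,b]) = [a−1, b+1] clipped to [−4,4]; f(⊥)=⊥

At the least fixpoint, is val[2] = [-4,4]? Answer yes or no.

Trace (10 dequeues):
  [1] u=0 | in ⊥ | out ⊥ | ==
  [2] u=1 | in ⊥ | out [-4,-3] | ==
  [3] u=2 | in [-1,4] | out [-3,4] | prev ⊥ | push {}
  [4] u=3 | in [-4,-3] | out [-4,4] | prev [-1,4] | push {2}
  [5] u=4 | in [-4,-3] | out [-4,-4] | prev ⊥ | push {0}
  [6] u=5 | in ⊥ | out ⊥ | ==
  [7] u=6 | in [-4,4] | out [-4,4] | prev ⊥ | push {}
  [8] u=2 | in [-4,4] | out [-4,4] | prev [-3,4] | push {}
  [9] u=0 | in [-4,-4] | out [-4,-4] | prev ⊥ | push {5}
  [10] u=5 | in [-4,-4] | out [-4,-2] | prev ⊥ | push {}

Converged values:
  [0] [-4,-4]
  [1] [-4,-3]
  [2] [-4,4]
  [3] [-4,4]
  [4] [-4,-4]
  [5] [-4,-2]
  [6] [-4,4]

yes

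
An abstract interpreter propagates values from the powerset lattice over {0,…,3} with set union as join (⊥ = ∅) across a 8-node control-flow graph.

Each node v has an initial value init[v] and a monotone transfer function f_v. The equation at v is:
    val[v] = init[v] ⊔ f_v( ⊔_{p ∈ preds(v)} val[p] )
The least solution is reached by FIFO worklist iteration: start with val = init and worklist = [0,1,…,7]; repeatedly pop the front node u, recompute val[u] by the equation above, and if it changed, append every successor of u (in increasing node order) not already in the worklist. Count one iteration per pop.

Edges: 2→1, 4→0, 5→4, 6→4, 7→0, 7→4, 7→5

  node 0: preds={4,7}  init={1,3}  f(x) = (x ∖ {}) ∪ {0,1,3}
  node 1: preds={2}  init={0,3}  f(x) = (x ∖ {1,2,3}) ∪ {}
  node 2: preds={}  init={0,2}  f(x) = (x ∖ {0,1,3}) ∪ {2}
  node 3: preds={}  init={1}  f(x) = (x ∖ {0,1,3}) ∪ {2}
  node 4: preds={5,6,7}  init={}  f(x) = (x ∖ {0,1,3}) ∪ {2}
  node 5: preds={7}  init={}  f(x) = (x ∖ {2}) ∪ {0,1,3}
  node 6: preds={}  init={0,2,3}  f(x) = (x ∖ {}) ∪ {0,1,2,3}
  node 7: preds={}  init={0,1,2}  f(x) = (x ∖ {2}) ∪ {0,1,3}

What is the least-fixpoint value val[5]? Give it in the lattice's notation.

Iteration log — 11 steps:
  step 1. node 0  ⊔preds={0,1,2}  new={0,1,2,3}  old={1,3}  +wl: 
  step 2. node 1  ⊔preds={0,2}  new={0,3}  stable
  step 3. node 2  ⊔preds={}  new={0,2}  stable
  step 4. node 3  ⊔preds={}  new={1,2}  old={1}  +wl: 
  step 5. node 4  ⊔preds={0,1,2,3}  new={2}  old={}  +wl: 0
  step 6. node 5  ⊔preds={0,1,2}  new={0,1,3}  old={}  +wl: 4
  step 7. node 6  ⊔preds={}  new={0,1,2,3}  old={0,2,3}  +wl: 
  step 8. node 7  ⊔preds={}  new={0,1,2,3}  old={0,1,2}  +wl: 5
  step 9. node 0  ⊔preds={0,1,2,3}  new={0,1,2,3}  stable
  step 10. node 4  ⊔preds={0,1,2,3}  new={2}  stable
  step 11. node 5  ⊔preds={0,1,2,3}  new={0,1,3}  stable

Least fixpoint reached:
  node 0: {0,1,2,3}
  node 1: {0,3}
  node 2: {0,2}
  node 3: {1,2}
  node 4: {2}
  node 5: {0,1,3}
  node 6: {0,1,2,3}
  node 7: {0,1,2,3}

{0,1,3}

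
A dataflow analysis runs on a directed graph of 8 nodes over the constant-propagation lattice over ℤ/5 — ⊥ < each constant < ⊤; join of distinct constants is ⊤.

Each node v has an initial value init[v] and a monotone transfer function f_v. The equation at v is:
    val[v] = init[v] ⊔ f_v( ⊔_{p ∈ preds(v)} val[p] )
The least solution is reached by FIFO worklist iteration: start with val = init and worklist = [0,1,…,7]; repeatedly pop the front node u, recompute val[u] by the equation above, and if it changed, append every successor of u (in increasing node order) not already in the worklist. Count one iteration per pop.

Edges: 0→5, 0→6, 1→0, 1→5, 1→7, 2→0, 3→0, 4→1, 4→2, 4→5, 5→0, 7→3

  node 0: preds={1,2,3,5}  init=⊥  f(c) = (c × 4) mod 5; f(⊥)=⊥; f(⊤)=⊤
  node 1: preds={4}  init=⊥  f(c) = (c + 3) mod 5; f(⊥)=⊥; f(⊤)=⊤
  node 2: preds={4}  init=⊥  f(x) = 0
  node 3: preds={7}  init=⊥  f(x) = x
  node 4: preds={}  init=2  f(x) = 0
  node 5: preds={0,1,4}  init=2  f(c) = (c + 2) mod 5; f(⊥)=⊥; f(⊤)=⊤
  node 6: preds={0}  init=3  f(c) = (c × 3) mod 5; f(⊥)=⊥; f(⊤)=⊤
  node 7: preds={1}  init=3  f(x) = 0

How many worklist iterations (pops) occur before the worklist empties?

16

Trace (16 dequeues):
  [1] u=0 | in 2 | out 3 | prev ⊥ | push {}
  [2] u=1 | in 2 | out 0 | prev ⊥ | push {0}
  [3] u=2 | in 2 | out 0 | prev ⊥ | push {}
  [4] u=3 | in 3 | out 3 | prev ⊥ | push {}
  [5] u=4 | in ⊥ | out ⊤ | prev 2 | push {1,2}
  [6] u=5 | in ⊤ | out ⊤ | prev 2 | push {}
  [7] u=6 | in 3 | out ⊤ | prev 3 | push {}
  [8] u=7 | in 0 | out ⊤ | prev 3 | push {3}
  [9] u=0 | in ⊤ | out ⊤ | prev 3 | push {5,6}
  [10] u=1 | in ⊤ | out ⊤ | prev 0 | push {0,7}
  [11] u=2 | in ⊤ | out 0 | ==
  [12] u=3 | in ⊤ | out ⊤ | prev 3 | push {}
  [13] u=5 | in ⊤ | out ⊤ | ==
  [14] u=6 | in ⊤ | out ⊤ | ==
  [15] u=0 | in ⊤ | out ⊤ | ==
  [16] u=7 | in ⊤ | out ⊤ | ==

Converged values:
  [0] ⊤
  [1] ⊤
  [2] 0
  [3] ⊤
  [4] ⊤
  [5] ⊤
  [6] ⊤
  [7] ⊤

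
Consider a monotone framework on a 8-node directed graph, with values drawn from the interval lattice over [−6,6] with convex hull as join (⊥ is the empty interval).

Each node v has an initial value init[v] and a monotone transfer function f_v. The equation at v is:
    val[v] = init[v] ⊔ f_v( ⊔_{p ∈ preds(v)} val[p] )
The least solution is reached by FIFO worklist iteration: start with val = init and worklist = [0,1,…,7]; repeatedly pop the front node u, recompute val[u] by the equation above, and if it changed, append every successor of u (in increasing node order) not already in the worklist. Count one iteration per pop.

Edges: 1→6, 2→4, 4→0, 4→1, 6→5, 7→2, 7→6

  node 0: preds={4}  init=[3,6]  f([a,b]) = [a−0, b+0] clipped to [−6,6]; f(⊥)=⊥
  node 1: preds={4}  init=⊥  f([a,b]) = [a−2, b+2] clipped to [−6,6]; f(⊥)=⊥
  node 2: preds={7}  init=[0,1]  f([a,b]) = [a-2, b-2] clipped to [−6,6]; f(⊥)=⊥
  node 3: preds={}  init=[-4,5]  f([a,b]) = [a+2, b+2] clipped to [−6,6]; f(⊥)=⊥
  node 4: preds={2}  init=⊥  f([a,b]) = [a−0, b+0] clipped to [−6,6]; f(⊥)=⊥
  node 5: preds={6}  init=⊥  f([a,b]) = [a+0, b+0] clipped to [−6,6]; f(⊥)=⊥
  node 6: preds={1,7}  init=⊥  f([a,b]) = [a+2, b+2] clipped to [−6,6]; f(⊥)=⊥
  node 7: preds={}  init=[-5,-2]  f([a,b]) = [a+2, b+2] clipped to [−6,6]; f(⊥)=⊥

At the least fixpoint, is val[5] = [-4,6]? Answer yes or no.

no

Worklist (13 pops):
  #1 pop 0: in=⊥ → [3,6] (no change)
  #2 pop 1: in=⊥ → ⊥ (no change)
  #3 pop 2: in=[-5,-2] → [-6,1] (was [0,1]); enqueue []
  #4 pop 3: in=⊥ → [-4,5] (no change)
  #5 pop 4: in=[-6,1] → [-6,1] (was ⊥); enqueue [0,1]
  #6 pop 5: in=⊥ → ⊥ (no change)
  #7 pop 6: in=[-5,-2] → [-3,0] (was ⊥); enqueue [5]
  #8 pop 7: in=⊥ → [-5,-2] (no change)
  #9 pop 0: in=[-6,1] → [-6,6] (was [3,6]); enqueue []
  #10 pop 1: in=[-6,1] → [-6,3] (was ⊥); enqueue [6]
  #11 pop 5: in=[-3,0] → [-3,0] (was ⊥); enqueue []
  #12 pop 6: in=[-6,3] → [-4,5] (was [-3,0]); enqueue [5]
  #13 pop 5: in=[-4,5] → [-4,5] (was [-3,0]); enqueue []

Fixpoint:
  val[0] = [-6,6]
  val[1] = [-6,3]
  val[2] = [-6,1]
  val[3] = [-4,5]
  val[4] = [-6,1]
  val[5] = [-4,5]
  val[6] = [-4,5]
  val[7] = [-5,-2]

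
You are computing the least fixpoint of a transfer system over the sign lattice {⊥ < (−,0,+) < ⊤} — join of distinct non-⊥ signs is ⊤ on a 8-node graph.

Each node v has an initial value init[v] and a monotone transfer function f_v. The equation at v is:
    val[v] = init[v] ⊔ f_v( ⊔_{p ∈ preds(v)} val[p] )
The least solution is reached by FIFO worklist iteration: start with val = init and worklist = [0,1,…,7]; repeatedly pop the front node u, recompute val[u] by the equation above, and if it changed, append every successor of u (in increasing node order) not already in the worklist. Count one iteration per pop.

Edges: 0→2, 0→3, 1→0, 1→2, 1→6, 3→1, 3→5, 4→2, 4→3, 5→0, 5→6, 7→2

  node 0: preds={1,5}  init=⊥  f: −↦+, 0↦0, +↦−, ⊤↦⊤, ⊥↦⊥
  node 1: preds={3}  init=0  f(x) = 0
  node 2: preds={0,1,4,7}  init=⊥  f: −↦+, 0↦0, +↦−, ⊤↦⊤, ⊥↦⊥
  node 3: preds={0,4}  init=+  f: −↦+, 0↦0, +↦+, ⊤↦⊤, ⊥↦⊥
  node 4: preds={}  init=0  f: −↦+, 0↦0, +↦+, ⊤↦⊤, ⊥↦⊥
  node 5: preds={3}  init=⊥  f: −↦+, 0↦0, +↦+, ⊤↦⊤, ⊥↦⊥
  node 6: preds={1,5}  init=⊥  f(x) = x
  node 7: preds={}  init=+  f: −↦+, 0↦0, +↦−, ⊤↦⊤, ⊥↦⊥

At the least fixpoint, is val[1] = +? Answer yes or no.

no

Worklist (12 pops):
  #1 pop 0: in=0 → 0 (was ⊥); enqueue []
  #2 pop 1: in=+ → 0 (no change)
  #3 pop 2: in=⊤ → ⊤ (was ⊥); enqueue []
  #4 pop 3: in=0 → ⊤ (was +); enqueue [1]
  #5 pop 4: in=⊥ → 0 (no change)
  #6 pop 5: in=⊤ → ⊤ (was ⊥); enqueue [0]
  #7 pop 6: in=⊤ → ⊤ (was ⊥); enqueue []
  #8 pop 7: in=⊥ → + (no change)
  #9 pop 1: in=⊤ → 0 (no change)
  #10 pop 0: in=⊤ → ⊤ (was 0); enqueue [2,3]
  #11 pop 2: in=⊤ → ⊤ (no change)
  #12 pop 3: in=⊤ → ⊤ (no change)

Fixpoint:
  val[0] = ⊤
  val[1] = 0
  val[2] = ⊤
  val[3] = ⊤
  val[4] = 0
  val[5] = ⊤
  val[6] = ⊤
  val[7] = +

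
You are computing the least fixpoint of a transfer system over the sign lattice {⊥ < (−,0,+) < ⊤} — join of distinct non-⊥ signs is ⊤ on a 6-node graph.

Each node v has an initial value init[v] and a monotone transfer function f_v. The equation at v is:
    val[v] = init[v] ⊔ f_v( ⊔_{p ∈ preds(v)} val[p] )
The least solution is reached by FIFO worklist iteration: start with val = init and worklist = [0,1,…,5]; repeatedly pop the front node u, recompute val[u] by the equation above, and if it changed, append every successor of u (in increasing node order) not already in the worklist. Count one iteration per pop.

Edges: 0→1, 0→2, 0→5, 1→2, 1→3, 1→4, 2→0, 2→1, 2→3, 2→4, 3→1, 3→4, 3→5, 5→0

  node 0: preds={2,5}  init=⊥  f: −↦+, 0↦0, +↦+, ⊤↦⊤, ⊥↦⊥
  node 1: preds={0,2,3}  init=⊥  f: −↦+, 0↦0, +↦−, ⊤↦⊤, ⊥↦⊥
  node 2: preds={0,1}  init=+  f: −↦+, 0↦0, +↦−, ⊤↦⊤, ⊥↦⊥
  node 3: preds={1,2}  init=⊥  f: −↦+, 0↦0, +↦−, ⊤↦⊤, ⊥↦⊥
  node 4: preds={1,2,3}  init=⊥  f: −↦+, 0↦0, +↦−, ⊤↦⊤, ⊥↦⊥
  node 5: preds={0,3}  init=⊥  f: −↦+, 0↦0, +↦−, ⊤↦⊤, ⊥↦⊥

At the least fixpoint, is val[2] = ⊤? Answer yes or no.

yes

Worklist (12 pops):
  #1 pop 0: in=+ → + (was ⊥); enqueue []
  #2 pop 1: in=+ → − (was ⊥); enqueue []
  #3 pop 2: in=⊤ → ⊤ (was +); enqueue [0,1]
  #4 pop 3: in=⊤ → ⊤ (was ⊥); enqueue []
  #5 pop 4: in=⊤ → ⊤ (was ⊥); enqueue []
  #6 pop 5: in=⊤ → ⊤ (was ⊥); enqueue []
  #7 pop 0: in=⊤ → ⊤ (was +); enqueue [2,5]
  #8 pop 1: in=⊤ → ⊤ (was −); enqueue [3,4]
  #9 pop 2: in=⊤ → ⊤ (no change)
  #10 pop 5: in=⊤ → ⊤ (no change)
  #11 pop 3: in=⊤ → ⊤ (no change)
  #12 pop 4: in=⊤ → ⊤ (no change)

Fixpoint:
  val[0] = ⊤
  val[1] = ⊤
  val[2] = ⊤
  val[3] = ⊤
  val[4] = ⊤
  val[5] = ⊤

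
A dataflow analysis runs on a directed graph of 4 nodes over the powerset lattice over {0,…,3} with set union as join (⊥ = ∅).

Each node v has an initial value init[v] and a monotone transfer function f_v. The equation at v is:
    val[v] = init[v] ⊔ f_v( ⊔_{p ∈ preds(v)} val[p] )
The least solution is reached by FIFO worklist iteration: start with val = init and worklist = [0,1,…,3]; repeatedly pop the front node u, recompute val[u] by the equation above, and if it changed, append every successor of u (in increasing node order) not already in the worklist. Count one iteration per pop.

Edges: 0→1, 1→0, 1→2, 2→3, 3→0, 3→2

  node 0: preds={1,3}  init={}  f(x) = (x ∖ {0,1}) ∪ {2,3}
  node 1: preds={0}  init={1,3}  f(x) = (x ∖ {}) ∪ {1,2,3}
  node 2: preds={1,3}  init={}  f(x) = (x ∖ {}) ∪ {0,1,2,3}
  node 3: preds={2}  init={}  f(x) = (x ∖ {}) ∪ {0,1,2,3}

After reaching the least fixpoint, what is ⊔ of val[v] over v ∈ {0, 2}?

{0,1,2,3}

Iteration log — 6 steps:
  step 1. node 0  ⊔preds={1,3}  new={2,3}  old={}  +wl: 
  step 2. node 1  ⊔preds={2,3}  new={1,2,3}  old={1,3}  +wl: 0
  step 3. node 2  ⊔preds={1,2,3}  new={0,1,2,3}  old={}  +wl: 
  step 4. node 3  ⊔preds={0,1,2,3}  new={0,1,2,3}  old={}  +wl: 2
  step 5. node 0  ⊔preds={0,1,2,3}  new={2,3}  stable
  step 6. node 2  ⊔preds={0,1,2,3}  new={0,1,2,3}  stable

Least fixpoint reached:
  node 0: {2,3}
  node 1: {1,2,3}
  node 2: {0,1,2,3}
  node 3: {0,1,2,3}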